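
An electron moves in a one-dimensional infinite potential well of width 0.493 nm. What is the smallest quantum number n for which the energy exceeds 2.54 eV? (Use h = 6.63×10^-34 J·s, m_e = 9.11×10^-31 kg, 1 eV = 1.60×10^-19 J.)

E_1 = h²/(8m_eL²) = 2.482×10^-19 J = 1.551 eV.
Need n² > 2.54/1.551 = 1.638, i.e. n > 1.280.
The smallest integer satisfying this is n = 2.

n = 2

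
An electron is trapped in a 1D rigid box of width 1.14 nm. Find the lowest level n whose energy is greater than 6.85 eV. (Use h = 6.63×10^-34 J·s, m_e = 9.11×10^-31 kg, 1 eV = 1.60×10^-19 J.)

n = 5

E_1 = h²/(8m_eL²) = 4.641×10^-20 J = 0.2901 eV.
Need n² > 6.85/0.2901 = 23.61, i.e. n > 4.859.
The smallest integer satisfying this is n = 5.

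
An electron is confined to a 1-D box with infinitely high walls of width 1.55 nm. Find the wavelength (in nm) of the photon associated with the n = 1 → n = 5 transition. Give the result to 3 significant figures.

E_1 = h²/(8m_eL²) = 2.508×10^-20 J, so ΔE = (5² − 1²)E_1 = 6.019×10^-19 J.
λ = hc/ΔE = (6.626×10^-34·2.998×10^8)/6.019×10^-19 = 3.30×10^-7 m = 330 nm.

λ = 330 nm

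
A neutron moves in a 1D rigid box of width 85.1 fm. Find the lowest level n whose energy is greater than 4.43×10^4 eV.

E_1 = h²/(8m_nL²) = 4.524×10^-15 J = 2.824×10^4 eV.
Need n² > 4.43×10^4/2.824×10^4 = 1.569, i.e. n > 1.253.
The smallest integer satisfying this is n = 2.

n = 2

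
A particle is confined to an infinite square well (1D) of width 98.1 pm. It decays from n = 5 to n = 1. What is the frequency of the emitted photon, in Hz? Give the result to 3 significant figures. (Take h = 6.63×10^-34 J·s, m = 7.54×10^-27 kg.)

f = 2.74×10^13 Hz

E_1 = h²/(8mL²) = 7.572×10^-22 J and ΔE = (5² − 1²)E_1 = 1.817×10^-20 J.
f = ΔE/h = 1.817×10^-20/6.63×10^-34 = 2.74×10^13 Hz.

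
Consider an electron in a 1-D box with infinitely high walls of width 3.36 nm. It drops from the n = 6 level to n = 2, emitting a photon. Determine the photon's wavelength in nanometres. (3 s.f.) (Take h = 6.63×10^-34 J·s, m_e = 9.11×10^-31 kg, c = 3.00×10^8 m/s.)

E_1 = h²/(8m_eL²) = 5.342×10^-21 J, so ΔE = (6² − 2²)E_1 = 1.709×10^-19 J.
λ = hc/ΔE = (6.63×10^-34·3.00×10^8)/1.709×10^-19 = 1.16×10^-6 m = 1.16×10^3 nm.

λ = 1.16×10^3 nm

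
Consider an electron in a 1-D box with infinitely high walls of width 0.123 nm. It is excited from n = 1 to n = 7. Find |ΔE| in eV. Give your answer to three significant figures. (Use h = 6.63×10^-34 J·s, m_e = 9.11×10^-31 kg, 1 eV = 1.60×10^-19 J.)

E_1 = h²/(8m_eL²) = 3.987×10^-18 J.
|ΔE| = |1² − 7²|·E_1 = 48·3.987×10^-18 J = 1.914×10^-16 J = 1.20×10^3 eV.

|ΔE| = 1.20×10^3 eV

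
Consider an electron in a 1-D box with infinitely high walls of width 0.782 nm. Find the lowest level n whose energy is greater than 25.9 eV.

n = 7

E_1 = h²/(8m_eL²) = 9.852×10^-20 J = 0.6150 eV.
Need n² > 25.9/0.6150 = 42.11, i.e. n > 6.489.
The smallest integer satisfying this is n = 7.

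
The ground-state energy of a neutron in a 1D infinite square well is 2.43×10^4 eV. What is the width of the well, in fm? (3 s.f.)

From E_n = n²h²/(8m_nL²), L = n·h/√(8m_nE_n).
E_1 = 2.43×10^4 eV = 3.893×10^-15 J, so L = 1·6.626×10^-34/√(8·1.675×10^-27·3.893×10^-15) = 9.17×10^-14 m = 91.7 fm.

L = 91.7 fm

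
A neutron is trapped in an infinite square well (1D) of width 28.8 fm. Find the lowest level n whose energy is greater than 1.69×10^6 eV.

n = 3

E_1 = h²/(8m_nL²) = 3.950×10^-14 J = 2.466×10^5 eV.
Need n² > 1.69×10^6/2.466×10^5 = 6.853, i.e. n > 2.618.
The smallest integer satisfying this is n = 3.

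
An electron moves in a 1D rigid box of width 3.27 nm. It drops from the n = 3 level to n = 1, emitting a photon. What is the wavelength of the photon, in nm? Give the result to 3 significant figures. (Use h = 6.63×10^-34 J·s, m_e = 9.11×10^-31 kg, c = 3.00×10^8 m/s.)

E_1 = h²/(8m_eL²) = 5.641×10^-21 J, so ΔE = (3² − 1²)E_1 = 4.513×10^-20 J.
λ = hc/ΔE = (6.63×10^-34·3.00×10^8)/4.513×10^-20 = 4.41×10^-6 m = 4.41×10^3 nm.

λ = 4.41×10^3 nm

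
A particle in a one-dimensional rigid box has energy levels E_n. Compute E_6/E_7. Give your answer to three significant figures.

E_n ∝ n², so E_6/E_7 = 6²/7² = 36/49 = 0.735.

0.735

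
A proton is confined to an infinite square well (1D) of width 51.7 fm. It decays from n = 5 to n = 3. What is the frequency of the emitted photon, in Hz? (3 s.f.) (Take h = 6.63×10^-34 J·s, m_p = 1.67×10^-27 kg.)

E_1 = h²/(8m_pL²) = 1.231×10^-14 J and ΔE = (5² − 3²)E_1 = 1.970×10^-13 J.
f = ΔE/h = 1.970×10^-13/6.63×10^-34 = 2.97×10^20 Hz.

f = 2.97×10^20 Hz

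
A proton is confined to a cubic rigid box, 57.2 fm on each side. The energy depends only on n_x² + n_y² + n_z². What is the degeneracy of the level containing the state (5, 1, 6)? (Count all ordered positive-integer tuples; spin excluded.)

The level has n_x² + n_y² + n_z² = 62. The ordered positive-integer solutions are (1, 5, 6), (1, 6, 5), (2, 3, 7), (2, 7, 3), (3, 2, 7), (3, 7, 2), (5, 1, 6), (5, 6, 1), (6, 1, 5), (6, 5, 1), (7, 2, 3), (7, 3, 2).
That gives 12 states.

degeneracy = 12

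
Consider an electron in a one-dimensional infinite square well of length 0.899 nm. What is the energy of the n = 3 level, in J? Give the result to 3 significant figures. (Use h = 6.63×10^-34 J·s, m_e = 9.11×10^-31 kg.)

For an infinite well E_n = n²h²/(8m_eL²), so E_1 = h²/(8m_eL²) = (6.63×10^-34)²/(8·9.11×10^-31·(8.99×10^-10 m)²) = 7.463×10^-20 J.
Then E_3 = 3²·E_1 = 9·7.463×10^-20 J = 6.72×10^-19 J.

E_3 = 6.72×10^-19 J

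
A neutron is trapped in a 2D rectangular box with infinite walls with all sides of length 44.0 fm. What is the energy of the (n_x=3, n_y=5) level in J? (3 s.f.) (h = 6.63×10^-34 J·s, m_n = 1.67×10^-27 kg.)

E = 5.78×10^-13 J

For a 2D rectangular well E = (h²/8m_n)·Σ n_i²/L_i² = (6.63×10^-34)²/(8·1.67×10^-27) · [3²/(44.0 fm)² + 5²/(44.0 fm)²].
Evaluating gives E = 5.78×10^-13 J.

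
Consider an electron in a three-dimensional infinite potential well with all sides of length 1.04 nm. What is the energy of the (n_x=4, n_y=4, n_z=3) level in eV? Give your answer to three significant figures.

E = 14.3 eV

For a 3D rectangular well E = (h²/8m_e)·Σ n_i²/L_i² = (6.626×10^-34)²/(8·9.109×10^-31) · [4²/(1.04 nm)² + 4²/(1.04 nm)² + 3²/(1.04 nm)²].
Evaluating gives E = 2.284×10^-18 J = 14.3 eV.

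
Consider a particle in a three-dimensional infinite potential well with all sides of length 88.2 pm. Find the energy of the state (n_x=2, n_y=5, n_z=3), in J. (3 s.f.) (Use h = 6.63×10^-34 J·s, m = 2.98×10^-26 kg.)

E = 9.01×10^-21 J

For a 3D rectangular well E = (h²/8m)·Σ n_i²/L_i² = (6.63×10^-34)²/(8·2.98×10^-26) · [2²/(88.2 pm)² + 5²/(88.2 pm)² + 3²/(88.2 pm)²].
Evaluating gives E = 9.01×10^-21 J.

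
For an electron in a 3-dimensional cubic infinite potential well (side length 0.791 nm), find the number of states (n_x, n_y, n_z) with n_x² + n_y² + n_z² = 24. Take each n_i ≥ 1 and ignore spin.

degeneracy = 3

The level has n_x² + n_y² + n_z² = 24. The ordered positive-integer solutions are (2, 2, 4), (2, 4, 2), (4, 2, 2).
That gives 3 states.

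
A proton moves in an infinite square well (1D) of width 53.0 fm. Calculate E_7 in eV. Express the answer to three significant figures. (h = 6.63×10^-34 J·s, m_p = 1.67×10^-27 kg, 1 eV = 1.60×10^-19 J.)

E_7 = 3.59×10^6 eV

For an infinite well E_n = n²h²/(8m_pL²), so E_1 = h²/(8m_pL²) = (6.63×10^-34)²/(8·1.67×10^-27·(5.30×10^-14 m)²) = 1.171×10^-14 J.
Then E_7 = 7²·E_1 = 49·1.171×10^-14 J = 5.738×10^-13 J.
Converting, E_7 = 5.738×10^-13 J / (1.60×10^-19 J/eV) = 3.59×10^6 eV.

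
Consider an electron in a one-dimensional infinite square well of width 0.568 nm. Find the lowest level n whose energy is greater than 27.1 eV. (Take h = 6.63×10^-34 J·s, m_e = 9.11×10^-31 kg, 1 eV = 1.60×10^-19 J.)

n = 5

E_1 = h²/(8m_eL²) = 1.869×10^-19 J = 1.168 eV.
Need n² > 27.1/1.168 = 23.20, i.e. n > 4.817.
The smallest integer satisfying this is n = 5.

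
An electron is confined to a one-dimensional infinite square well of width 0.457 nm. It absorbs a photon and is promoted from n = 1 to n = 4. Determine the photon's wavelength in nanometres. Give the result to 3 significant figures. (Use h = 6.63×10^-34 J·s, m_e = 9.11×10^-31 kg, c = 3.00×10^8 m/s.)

E_1 = h²/(8m_eL²) = 2.888×10^-19 J, so ΔE = (4² − 1²)E_1 = 4.332×10^-18 J.
λ = hc/ΔE = (6.63×10^-34·3.00×10^8)/4.332×10^-18 = 4.59×10^-8 m = 45.9 nm.

λ = 45.9 nm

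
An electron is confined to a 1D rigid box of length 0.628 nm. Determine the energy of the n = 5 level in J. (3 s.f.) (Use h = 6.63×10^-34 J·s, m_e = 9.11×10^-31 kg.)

For an infinite well E_n = n²h²/(8m_eL²), so E_1 = h²/(8m_eL²) = (6.63×10^-34)²/(8·9.11×10^-31·(6.28×10^-10 m)²) = 1.529×10^-19 J.
Then E_5 = 5²·E_1 = 25·1.529×10^-19 J = 3.82×10^-18 J.

E_5 = 3.82×10^-18 J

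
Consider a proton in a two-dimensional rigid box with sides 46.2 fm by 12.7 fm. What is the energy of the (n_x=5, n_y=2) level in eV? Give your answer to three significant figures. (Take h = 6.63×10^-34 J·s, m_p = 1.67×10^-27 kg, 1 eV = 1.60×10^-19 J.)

For a 2D rectangular well E = (h²/8m_p)·Σ n_i²/L_i² = (6.63×10^-34)²/(8·1.67×10^-27) · [5²/(46.2 fm)² + 2²/(12.7 fm)²].
Evaluating gives E = 1.201×10^-12 J = 7.51×10^6 eV.

E = 7.51×10^6 eV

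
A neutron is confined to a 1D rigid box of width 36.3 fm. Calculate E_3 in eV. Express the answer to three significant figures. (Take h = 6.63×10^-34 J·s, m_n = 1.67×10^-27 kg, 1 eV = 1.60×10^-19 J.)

For an infinite well E_n = n²h²/(8m_nL²), so E_1 = h²/(8m_nL²) = (6.63×10^-34)²/(8·1.67×10^-27·(3.63×10^-14 m)²) = 2.497×10^-14 J.
Then E_3 = 3²·E_1 = 9·2.497×10^-14 J = 2.247×10^-13 J.
Converting, E_3 = 2.247×10^-13 J / (1.60×10^-19 J/eV) = 1.40×10^6 eV.

E_3 = 1.40×10^6 eV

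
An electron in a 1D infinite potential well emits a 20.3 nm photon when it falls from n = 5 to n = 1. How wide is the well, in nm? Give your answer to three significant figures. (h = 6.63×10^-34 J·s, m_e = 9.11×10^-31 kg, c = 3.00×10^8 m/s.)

L = 0.384 nm

The photon carries ΔE = hc/λ = 6.63×10^-34·3.00×10^8/2.03×10^-8 m = 9.798×10^-18 J.
Since ΔE = (5² − 1²)E_1, E_1 = 4.082×10^-19 J, and L = h/√(8m_eE_1) = 3.84×10^-10 m = 0.384 nm.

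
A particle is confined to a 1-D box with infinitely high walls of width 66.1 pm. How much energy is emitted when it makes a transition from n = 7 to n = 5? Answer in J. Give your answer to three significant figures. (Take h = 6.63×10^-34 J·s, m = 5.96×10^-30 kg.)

|ΔE| = 5.06×10^-17 J

E_1 = h²/(8mL²) = 2.110×10^-18 J.
|ΔE| = |7² − 5²|·E_1 = 24·2.110×10^-18 J = 5.06×10^-17 J.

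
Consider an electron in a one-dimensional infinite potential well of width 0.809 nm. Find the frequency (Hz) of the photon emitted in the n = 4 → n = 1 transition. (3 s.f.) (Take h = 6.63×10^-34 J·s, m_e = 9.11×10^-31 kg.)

f = 2.08×10^15 Hz

E_1 = h²/(8m_eL²) = 9.216×10^-20 J and ΔE = (4² − 1²)E_1 = 1.382×10^-18 J.
f = ΔE/h = 1.382×10^-18/6.63×10^-34 = 2.08×10^15 Hz.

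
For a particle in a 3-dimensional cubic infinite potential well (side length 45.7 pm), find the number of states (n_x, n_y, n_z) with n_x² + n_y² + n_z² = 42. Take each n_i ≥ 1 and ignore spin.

degeneracy = 6

The level has n_x² + n_y² + n_z² = 42. The ordered positive-integer solutions are (1, 4, 5), (1, 5, 4), (4, 1, 5), (4, 5, 1), (5, 1, 4), (5, 4, 1).
That gives 6 states.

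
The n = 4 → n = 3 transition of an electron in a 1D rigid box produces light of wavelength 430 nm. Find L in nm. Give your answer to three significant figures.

The photon carries ΔE = hc/λ = 6.626×10^-34·2.998×10^8/4.30×10^-7 m = 4.620×10^-19 J.
Since ΔE = (4² − 3²)E_1, E_1 = 6.600×10^-20 J, and L = h/√(8m_eE_1) = 9.55×10^-10 m = 0.955 nm.

L = 0.955 nm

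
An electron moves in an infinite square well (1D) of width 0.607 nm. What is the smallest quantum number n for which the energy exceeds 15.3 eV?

n = 4

E_1 = h²/(8m_eL²) = 1.635×10^-19 J = 1.021 eV.
Need n² > 15.3/1.021 = 14.99, i.e. n > 3.872.
The smallest integer satisfying this is n = 4.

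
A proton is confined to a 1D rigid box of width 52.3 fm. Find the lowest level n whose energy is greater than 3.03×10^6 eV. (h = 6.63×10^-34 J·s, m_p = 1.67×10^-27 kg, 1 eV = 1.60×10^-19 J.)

E_1 = h²/(8m_pL²) = 1.203×10^-14 J = 7.519×10^4 eV.
Need n² > 3.03×10^6/7.519×10^4 = 40.30, i.e. n > 6.348.
The smallest integer satisfying this is n = 7.

n = 7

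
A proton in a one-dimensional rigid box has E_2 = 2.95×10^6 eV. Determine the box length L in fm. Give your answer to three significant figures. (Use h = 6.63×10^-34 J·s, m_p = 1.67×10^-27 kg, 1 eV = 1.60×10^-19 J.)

L = 16.7 fm

From E_n = n²h²/(8m_pL²), L = n·h/√(8m_pE_n).
E_2 = 2.95×10^6 eV = 4.720×10^-13 J, so L = 2·6.63×10^-34/√(8·1.67×10^-27·4.720×10^-13) = 1.67×10^-14 m = 16.7 fm.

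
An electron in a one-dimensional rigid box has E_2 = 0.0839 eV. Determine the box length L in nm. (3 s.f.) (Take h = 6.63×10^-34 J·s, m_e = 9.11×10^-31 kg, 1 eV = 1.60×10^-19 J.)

L = 4.24 nm

From E_n = n²h²/(8m_eL²), L = n·h/√(8m_eE_n).
E_2 = 0.0839 eV = 1.342×10^-20 J, so L = 2·6.63×10^-34/√(8·9.11×10^-31·1.342×10^-20) = 4.24×10^-9 m = 4.24 nm.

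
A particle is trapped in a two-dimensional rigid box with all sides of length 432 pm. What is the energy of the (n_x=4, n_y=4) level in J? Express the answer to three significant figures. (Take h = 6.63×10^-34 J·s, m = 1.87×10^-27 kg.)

For a 2D rectangular well E = (h²/8m)·Σ n_i²/L_i² = (6.63×10^-34)²/(8·1.87×10^-27) · [4²/(432 pm)² + 4²/(432 pm)²].
Evaluating gives E = 5.04×10^-21 J.

E = 5.04×10^-21 J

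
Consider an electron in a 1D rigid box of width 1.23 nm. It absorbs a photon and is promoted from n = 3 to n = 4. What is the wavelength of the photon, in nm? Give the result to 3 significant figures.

E_1 = h²/(8m_eL²) = 3.982×10^-20 J, so ΔE = (4² − 3²)E_1 = 2.787×10^-19 J.
λ = hc/ΔE = (6.626×10^-34·2.998×10^8)/2.787×10^-19 = 7.13×10^-7 m = 713 nm.

λ = 713 nm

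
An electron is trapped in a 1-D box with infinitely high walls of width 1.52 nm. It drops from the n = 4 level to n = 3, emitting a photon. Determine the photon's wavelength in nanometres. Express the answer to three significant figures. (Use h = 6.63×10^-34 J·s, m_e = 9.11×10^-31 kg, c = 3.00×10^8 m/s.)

E_1 = h²/(8m_eL²) = 2.611×10^-20 J, so ΔE = (4² − 3²)E_1 = 1.828×10^-19 J.
λ = hc/ΔE = (6.63×10^-34·3.00×10^8)/1.828×10^-19 = 1.09×10^-6 m = 1.09×10^3 nm.

λ = 1.09×10^3 nm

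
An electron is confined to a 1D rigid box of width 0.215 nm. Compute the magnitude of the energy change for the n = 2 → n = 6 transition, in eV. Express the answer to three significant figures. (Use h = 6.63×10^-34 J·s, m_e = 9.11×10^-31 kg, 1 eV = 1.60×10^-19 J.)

E_1 = h²/(8m_eL²) = 1.305×10^-18 J.
|ΔE| = |2² − 6²|·E_1 = 32·1.305×10^-18 J = 4.176×10^-17 J = 261 eV.

|ΔE| = 261 eV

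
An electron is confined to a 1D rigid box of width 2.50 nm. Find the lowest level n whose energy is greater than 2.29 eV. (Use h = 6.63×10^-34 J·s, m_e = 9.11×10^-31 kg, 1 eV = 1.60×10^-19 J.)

E_1 = h²/(8m_eL²) = 9.650×10^-21 J = 0.06031 eV.
Need n² > 2.29/0.06031 = 37.97, i.e. n > 6.162.
The smallest integer satisfying this is n = 7.

n = 7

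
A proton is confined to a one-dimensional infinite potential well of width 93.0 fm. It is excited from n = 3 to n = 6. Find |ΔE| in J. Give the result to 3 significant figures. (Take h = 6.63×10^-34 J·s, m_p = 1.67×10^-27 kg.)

E_1 = h²/(8m_pL²) = 3.804×10^-15 J.
|ΔE| = |3² − 6²|·E_1 = 27·3.804×10^-15 J = 1.03×10^-13 J.

|ΔE| = 1.03×10^-13 J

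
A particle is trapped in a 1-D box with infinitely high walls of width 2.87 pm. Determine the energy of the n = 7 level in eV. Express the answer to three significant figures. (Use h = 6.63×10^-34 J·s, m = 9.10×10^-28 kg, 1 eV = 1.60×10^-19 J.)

For an infinite well E_n = n²h²/(8mL²), so E_1 = h²/(8mL²) = (6.63×10^-34)²/(8·9.10×10^-28·(2.87×10^-12 m)²) = 7.330×10^-18 J.
Then E_7 = 7²·E_1 = 49·7.330×10^-18 J = 3.592×10^-16 J.
Converting, E_7 = 3.592×10^-16 J / (1.60×10^-19 J/eV) = 2.24×10^3 eV.

E_7 = 2.24×10^3 eV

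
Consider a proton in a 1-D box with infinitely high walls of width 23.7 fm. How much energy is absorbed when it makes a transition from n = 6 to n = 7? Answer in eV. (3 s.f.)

|ΔE| = 4.74×10^6 eV

E_1 = h²/(8m_pL²) = 5.840×10^-14 J.
|ΔE| = |6² − 7²|·E_1 = 13·5.840×10^-14 J = 7.592×10^-13 J = 4.74×10^6 eV.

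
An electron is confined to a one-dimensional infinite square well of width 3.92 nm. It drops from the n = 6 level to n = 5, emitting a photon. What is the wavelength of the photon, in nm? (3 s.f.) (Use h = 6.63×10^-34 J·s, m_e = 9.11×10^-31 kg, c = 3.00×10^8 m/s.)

λ = 4.61×10^3 nm

E_1 = h²/(8m_eL²) = 3.925×10^-21 J, so ΔE = (6² − 5²)E_1 = 4.318×10^-20 J.
λ = hc/ΔE = (6.63×10^-34·3.00×10^8)/4.318×10^-20 = 4.61×10^-6 m = 4.61×10^3 nm.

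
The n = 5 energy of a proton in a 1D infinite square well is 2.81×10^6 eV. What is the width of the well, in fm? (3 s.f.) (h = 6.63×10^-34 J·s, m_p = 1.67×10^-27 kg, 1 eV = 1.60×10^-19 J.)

L = 42.8 fm

From E_n = n²h²/(8m_pL²), L = n·h/√(8m_pE_n).
E_5 = 2.81×10^6 eV = 4.496×10^-13 J, so L = 5·6.63×10^-34/√(8·1.67×10^-27·4.496×10^-13) = 4.28×10^-14 m = 42.8 fm.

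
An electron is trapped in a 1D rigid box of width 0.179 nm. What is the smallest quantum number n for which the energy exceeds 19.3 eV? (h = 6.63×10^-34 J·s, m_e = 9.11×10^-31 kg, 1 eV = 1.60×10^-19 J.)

n = 2

E_1 = h²/(8m_eL²) = 1.882×10^-18 J = 11.76 eV.
Need n² > 19.3/11.76 = 1.641, i.e. n > 1.281.
The smallest integer satisfying this is n = 2.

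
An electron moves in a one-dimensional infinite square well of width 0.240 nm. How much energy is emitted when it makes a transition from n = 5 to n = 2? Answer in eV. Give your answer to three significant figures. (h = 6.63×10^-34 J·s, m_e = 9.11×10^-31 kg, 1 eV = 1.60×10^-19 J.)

E_1 = h²/(8m_eL²) = 1.047×10^-18 J.
|ΔE| = |5² − 2²|·E_1 = 21·1.047×10^-18 J = 2.199×10^-17 J = 137 eV.

|ΔE| = 137 eV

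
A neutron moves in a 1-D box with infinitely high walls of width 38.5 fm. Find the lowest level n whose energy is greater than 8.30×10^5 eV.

n = 3

E_1 = h²/(8m_nL²) = 2.210×10^-14 J = 1.380×10^5 eV.
Need n² > 8.30×10^5/1.380×10^5 = 6.014, i.e. n > 2.452.
The smallest integer satisfying this is n = 3.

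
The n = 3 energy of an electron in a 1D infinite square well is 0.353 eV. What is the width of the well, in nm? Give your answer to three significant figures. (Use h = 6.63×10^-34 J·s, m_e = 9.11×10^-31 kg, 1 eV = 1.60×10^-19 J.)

From E_n = n²h²/(8m_eL²), L = n·h/√(8m_eE_n).
E_3 = 0.353 eV = 5.648×10^-20 J, so L = 3·6.63×10^-34/√(8·9.11×10^-31·5.648×10^-20) = 3.10×10^-9 m = 3.10 nm.

L = 3.10 nm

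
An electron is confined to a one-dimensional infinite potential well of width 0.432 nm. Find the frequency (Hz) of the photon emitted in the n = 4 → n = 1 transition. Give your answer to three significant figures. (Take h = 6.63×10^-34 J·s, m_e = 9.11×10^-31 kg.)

E_1 = h²/(8m_eL²) = 3.232×10^-19 J and ΔE = (4² − 1²)E_1 = 4.848×10^-18 J.
f = ΔE/h = 4.848×10^-18/6.63×10^-34 = 7.31×10^15 Hz.

f = 7.31×10^15 Hz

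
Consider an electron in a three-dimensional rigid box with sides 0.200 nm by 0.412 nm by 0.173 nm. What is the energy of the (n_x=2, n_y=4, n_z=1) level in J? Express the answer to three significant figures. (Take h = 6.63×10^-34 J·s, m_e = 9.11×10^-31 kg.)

For a 3D rectangular well E = (h²/8m_e)·Σ n_i²/L_i² = (6.63×10^-34)²/(8·9.11×10^-31) · [2²/(0.200 nm)² + 4²/(0.412 nm)² + 1²/(0.173 nm)²].
Evaluating gives E = 1.37×10^-17 J.

E = 1.37×10^-17 J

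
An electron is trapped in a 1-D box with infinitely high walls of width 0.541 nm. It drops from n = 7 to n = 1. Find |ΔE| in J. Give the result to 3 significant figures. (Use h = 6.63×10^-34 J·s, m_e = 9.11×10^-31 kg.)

|ΔE| = 9.89×10^-18 J

E_1 = h²/(8m_eL²) = 2.061×10^-19 J.
|ΔE| = |7² − 1²|·E_1 = 48·2.061×10^-19 J = 9.89×10^-18 J.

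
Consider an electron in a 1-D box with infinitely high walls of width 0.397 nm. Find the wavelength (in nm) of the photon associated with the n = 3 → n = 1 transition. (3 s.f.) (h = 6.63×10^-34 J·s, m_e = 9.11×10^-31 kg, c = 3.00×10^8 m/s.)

E_1 = h²/(8m_eL²) = 3.827×10^-19 J, so ΔE = (3² − 1²)E_1 = 3.062×10^-18 J.
λ = hc/ΔE = (6.63×10^-34·3.00×10^8)/3.062×10^-18 = 6.50×10^-8 m = 65.0 nm.

λ = 65.0 nm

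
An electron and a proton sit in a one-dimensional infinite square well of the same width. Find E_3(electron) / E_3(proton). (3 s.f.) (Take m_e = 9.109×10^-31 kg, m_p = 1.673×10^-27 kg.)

1.84×10^3

E_n ∝ 1/m at fixed n and L, so the ratio is m_p/m_e = 1.673×10^-27/9.109×10^-31 = 1.84×10^3.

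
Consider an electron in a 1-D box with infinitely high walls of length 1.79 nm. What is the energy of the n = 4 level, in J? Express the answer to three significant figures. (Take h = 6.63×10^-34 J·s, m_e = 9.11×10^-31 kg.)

For an infinite well E_n = n²h²/(8m_eL²), so E_1 = h²/(8m_eL²) = (6.63×10^-34)²/(8·9.11×10^-31·(1.79×10^-9 m)²) = 1.882×10^-20 J.
Then E_4 = 4²·E_1 = 16·1.882×10^-20 J = 3.01×10^-19 J.

E_4 = 3.01×10^-19 J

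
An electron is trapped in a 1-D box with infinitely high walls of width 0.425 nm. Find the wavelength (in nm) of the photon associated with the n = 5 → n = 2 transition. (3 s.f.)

λ = 28.4 nm

E_1 = h²/(8m_eL²) = 3.336×10^-19 J, so ΔE = (5² − 2²)E_1 = 7.006×10^-18 J.
λ = hc/ΔE = (6.626×10^-34·2.998×10^8)/7.006×10^-18 = 2.84×10^-8 m = 28.4 nm.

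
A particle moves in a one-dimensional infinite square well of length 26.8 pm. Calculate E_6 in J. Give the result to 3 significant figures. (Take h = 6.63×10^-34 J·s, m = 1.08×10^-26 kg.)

For an infinite well E_n = n²h²/(8mL²), so E_1 = h²/(8mL²) = (6.63×10^-34)²/(8·1.08×10^-26·(2.68×10^-11 m)²) = 7.083×10^-21 J.
Then E_6 = 6²·E_1 = 36·7.083×10^-21 J = 2.55×10^-19 J.

E_6 = 2.55×10^-19 J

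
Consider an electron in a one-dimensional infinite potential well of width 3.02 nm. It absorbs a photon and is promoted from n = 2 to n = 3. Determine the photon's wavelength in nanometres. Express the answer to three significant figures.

λ = 6.01×10^3 nm

E_1 = h²/(8m_eL²) = 6.606×10^-21 J, so ΔE = (3² − 2²)E_1 = 3.303×10^-20 J.
λ = hc/ΔE = (6.626×10^-34·2.998×10^8)/3.303×10^-20 = 6.01×10^-6 m = 6.01×10^3 nm.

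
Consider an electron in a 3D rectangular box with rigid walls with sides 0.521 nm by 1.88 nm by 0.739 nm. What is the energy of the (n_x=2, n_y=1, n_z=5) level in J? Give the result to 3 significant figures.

E = 3.66×10^-18 J

For a 3D rectangular well E = (h²/8m_e)·Σ n_i²/L_i² = (6.626×10^-34)²/(8·9.109×10^-31) · [2²/(0.521 nm)² + 1²/(1.88 nm)² + 5²/(0.739 nm)²].
Evaluating gives E = 3.66×10^-18 J.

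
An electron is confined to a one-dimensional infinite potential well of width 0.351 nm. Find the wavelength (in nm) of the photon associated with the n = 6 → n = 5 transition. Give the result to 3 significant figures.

λ = 36.9 nm

E_1 = h²/(8m_eL²) = 4.890×10^-19 J, so ΔE = (6² − 5²)E_1 = 5.379×10^-18 J.
λ = hc/ΔE = (6.626×10^-34·2.998×10^8)/5.379×10^-18 = 3.69×10^-8 m = 36.9 nm.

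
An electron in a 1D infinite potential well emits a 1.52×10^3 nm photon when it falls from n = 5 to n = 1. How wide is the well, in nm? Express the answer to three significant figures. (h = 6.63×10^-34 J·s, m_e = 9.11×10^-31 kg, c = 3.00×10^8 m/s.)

L = 3.33 nm

The photon carries ΔE = hc/λ = 6.63×10^-34·3.00×10^8/1.52×10^-6 m = 1.309×10^-19 J.
Since ΔE = (5² − 1²)E_1, E_1 = 5.454×10^-21 J, and L = h/√(8m_eE_1) = 3.33×10^-9 m = 3.33 nm.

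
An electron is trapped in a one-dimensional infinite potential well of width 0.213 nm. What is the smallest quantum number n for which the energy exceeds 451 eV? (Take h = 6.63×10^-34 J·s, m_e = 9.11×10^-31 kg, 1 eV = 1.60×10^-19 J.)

E_1 = h²/(8m_eL²) = 1.329×10^-18 J = 8.306 eV.
Need n² > 451/8.306 = 54.30, i.e. n > 7.369.
The smallest integer satisfying this is n = 8.

n = 8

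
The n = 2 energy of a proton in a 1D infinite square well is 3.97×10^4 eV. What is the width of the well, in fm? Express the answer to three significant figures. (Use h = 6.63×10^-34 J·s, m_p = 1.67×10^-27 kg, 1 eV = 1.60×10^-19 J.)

From E_n = n²h²/(8m_pL²), L = n·h/√(8m_pE_n).
E_2 = 3.97×10^4 eV = 6.352×10^-15 J, so L = 2·6.63×10^-34/√(8·1.67×10^-27·6.352×10^-15) = 1.44×10^-13 m = 144 fm.

L = 144 fm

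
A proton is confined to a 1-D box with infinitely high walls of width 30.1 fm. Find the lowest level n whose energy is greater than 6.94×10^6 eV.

n = 6

E_1 = h²/(8m_pL²) = 3.621×10^-14 J = 2.260×10^5 eV.
Need n² > 6.94×10^6/2.260×10^5 = 30.71, i.e. n > 5.542.
The smallest integer satisfying this is n = 6.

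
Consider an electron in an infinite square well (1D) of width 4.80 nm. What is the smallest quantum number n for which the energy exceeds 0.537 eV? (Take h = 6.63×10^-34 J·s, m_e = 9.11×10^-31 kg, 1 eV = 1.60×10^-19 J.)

n = 6

E_1 = h²/(8m_eL²) = 2.618×10^-21 J = 0.01636 eV.
Need n² > 0.537/0.01636 = 32.82, i.e. n > 5.729.
The smallest integer satisfying this is n = 6.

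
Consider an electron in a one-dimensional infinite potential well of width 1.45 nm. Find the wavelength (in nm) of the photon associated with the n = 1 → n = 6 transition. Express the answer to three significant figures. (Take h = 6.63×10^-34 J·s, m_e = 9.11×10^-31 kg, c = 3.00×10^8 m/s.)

λ = 198 nm

E_1 = h²/(8m_eL²) = 2.869×10^-20 J, so ΔE = (6² − 1²)E_1 = 1.004×10^-18 J.
λ = hc/ΔE = (6.63×10^-34·3.00×10^8)/1.004×10^-18 = 1.98×10^-7 m = 198 nm.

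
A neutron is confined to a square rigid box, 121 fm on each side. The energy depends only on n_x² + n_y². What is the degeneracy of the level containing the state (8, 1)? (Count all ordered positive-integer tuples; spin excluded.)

degeneracy = 4

The level has n_x² + n_y² = 65. The ordered positive-integer solutions are (1, 8), (4, 7), (7, 4), (8, 1).
That gives 4 states.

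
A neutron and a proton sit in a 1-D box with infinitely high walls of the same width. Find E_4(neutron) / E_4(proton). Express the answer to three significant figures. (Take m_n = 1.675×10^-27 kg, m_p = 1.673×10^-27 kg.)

0.999

E_n ∝ 1/m at fixed n and L, so the ratio is m_p/m_n = 1.673×10^-27/1.675×10^-27 = 0.999.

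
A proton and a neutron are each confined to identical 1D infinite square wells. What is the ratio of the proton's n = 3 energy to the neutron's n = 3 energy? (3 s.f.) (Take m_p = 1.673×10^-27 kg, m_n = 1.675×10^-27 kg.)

E_n ∝ 1/m at fixed n and L, so the ratio is m_n/m_p = 1.675×10^-27/1.673×10^-27 = 1.00.

1.00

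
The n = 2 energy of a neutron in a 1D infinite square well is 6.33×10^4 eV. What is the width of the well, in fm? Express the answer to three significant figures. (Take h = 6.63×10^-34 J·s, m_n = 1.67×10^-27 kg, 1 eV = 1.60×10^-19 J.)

From E_n = n²h²/(8m_nL²), L = n·h/√(8m_nE_n).
E_2 = 6.33×10^4 eV = 1.013×10^-14 J, so L = 2·6.63×10^-34/√(8·1.67×10^-27·1.013×10^-14) = 1.14×10^-13 m = 114 fm.

L = 114 fm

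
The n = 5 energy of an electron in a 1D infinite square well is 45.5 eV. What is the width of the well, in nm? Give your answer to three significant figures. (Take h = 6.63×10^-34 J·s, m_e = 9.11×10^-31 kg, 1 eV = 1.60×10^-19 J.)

L = 0.455 nm

From E_n = n²h²/(8m_eL²), L = n·h/√(8m_eE_n).
E_5 = 45.5 eV = 7.280×10^-18 J, so L = 5·6.63×10^-34/√(8·9.11×10^-31·7.280×10^-18) = 4.55×10^-10 m = 0.455 nm.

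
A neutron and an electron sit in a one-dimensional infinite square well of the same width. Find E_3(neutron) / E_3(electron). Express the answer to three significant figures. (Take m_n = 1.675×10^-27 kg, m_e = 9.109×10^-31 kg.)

E_n ∝ 1/m at fixed n and L, so the ratio is m_e/m_n = 9.109×10^-31/1.675×10^-27 = 5.44×10^-4.

5.44×10^-4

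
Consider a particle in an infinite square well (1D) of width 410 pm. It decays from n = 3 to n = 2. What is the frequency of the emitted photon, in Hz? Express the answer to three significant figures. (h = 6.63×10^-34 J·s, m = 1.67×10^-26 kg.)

f = 1.48×10^11 Hz

E_1 = h²/(8mL²) = 1.957×10^-23 J and ΔE = (3² − 2²)E_1 = 9.785×10^-23 J.
f = ΔE/h = 9.785×10^-23/6.63×10^-34 = 1.48×10^11 Hz.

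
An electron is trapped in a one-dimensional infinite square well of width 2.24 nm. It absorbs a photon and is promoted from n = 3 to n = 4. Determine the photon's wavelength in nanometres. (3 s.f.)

λ = 2.36×10^3 nm

E_1 = h²/(8m_eL²) = 1.201×10^-20 J, so ΔE = (4² − 3²)E_1 = 8.407×10^-20 J.
λ = hc/ΔE = (6.626×10^-34·2.998×10^8)/8.407×10^-20 = 2.36×10^-6 m = 2.36×10^3 nm.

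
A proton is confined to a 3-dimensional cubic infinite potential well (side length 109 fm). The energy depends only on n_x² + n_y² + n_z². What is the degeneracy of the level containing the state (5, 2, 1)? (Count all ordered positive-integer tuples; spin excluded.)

degeneracy = 6

The level has n_x² + n_y² + n_z² = 30. The ordered positive-integer solutions are (1, 2, 5), (1, 5, 2), (2, 1, 5), (2, 5, 1), (5, 1, 2), (5, 2, 1).
That gives 6 states.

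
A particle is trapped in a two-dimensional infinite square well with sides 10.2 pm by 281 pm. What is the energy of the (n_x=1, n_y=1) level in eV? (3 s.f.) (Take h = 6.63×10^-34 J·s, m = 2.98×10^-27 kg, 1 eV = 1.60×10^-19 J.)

For a 2D rectangular well E = (h²/8m)·Σ n_i²/L_i² = (6.63×10^-34)²/(8·2.98×10^-27) · [1²/(10.2 pm)² + 1²/(281 pm)²].
Evaluating gives E = 1.775×10^-19 J = 1.11 eV.

E = 1.11 eV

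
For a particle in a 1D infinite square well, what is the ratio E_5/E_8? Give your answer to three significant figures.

E_n ∝ n², so E_5/E_8 = 5²/8² = 25/64 = 0.391.

0.391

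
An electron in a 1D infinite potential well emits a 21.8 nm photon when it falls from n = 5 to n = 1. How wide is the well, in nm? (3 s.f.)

L = 0.398 nm

The photon carries ΔE = hc/λ = 6.626×10^-34·2.998×10^8/2.18×10^-8 m = 9.112×10^-18 J.
Since ΔE = (5² − 1²)E_1, E_1 = 3.797×10^-19 J, and L = h/√(8m_eE_1) = 3.98×10^-10 m = 0.398 nm.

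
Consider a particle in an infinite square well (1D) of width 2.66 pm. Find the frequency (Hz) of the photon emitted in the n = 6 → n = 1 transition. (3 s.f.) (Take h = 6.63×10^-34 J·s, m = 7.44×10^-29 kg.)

f = 5.51×10^18 Hz

E_1 = h²/(8mL²) = 1.044×10^-16 J and ΔE = (6² − 1²)E_1 = 3.654×10^-15 J.
f = ΔE/h = 3.654×10^-15/6.63×10^-34 = 5.51×10^18 Hz.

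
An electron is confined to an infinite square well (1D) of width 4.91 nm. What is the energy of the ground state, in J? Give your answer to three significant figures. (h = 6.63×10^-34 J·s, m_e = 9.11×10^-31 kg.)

For an infinite well E_n = n²h²/(8m_eL²), so E_1 = h²/(8m_eL²) = (6.63×10^-34)²/(8·9.11×10^-31·(4.91×10^-9 m)²) = 2.502×10^-21 J.

E_1 = 2.50×10^-21 J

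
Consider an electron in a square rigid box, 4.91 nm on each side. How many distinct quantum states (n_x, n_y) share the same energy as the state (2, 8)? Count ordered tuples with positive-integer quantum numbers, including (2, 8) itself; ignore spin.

The level has n_x² + n_y² = 68. The ordered positive-integer solutions are (2, 8), (8, 2).
That gives 2 states.

degeneracy = 2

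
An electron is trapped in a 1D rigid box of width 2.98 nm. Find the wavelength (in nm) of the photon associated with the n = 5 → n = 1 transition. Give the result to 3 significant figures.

E_1 = h²/(8m_eL²) = 6.784×10^-21 J, so ΔE = (5² − 1²)E_1 = 1.628×10^-19 J.
λ = hc/ΔE = (6.626×10^-34·2.998×10^8)/1.628×10^-19 = 1.22×10^-6 m = 1.22×10^3 nm.

λ = 1.22×10^3 nm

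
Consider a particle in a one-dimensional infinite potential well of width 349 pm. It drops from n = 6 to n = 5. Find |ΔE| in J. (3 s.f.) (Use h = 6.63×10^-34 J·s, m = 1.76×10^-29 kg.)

E_1 = h²/(8mL²) = 2.563×10^-20 J.
|ΔE| = |6² − 5²|·E_1 = 11·2.563×10^-20 J = 2.82×10^-19 J.

|ΔE| = 2.82×10^-19 J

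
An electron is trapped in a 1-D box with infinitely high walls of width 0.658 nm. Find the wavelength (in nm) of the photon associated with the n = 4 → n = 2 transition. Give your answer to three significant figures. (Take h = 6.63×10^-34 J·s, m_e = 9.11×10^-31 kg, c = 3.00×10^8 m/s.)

λ = 119 nm

E_1 = h²/(8m_eL²) = 1.393×10^-19 J, so ΔE = (4² − 2²)E_1 = 1.672×10^-18 J.
λ = hc/ΔE = (6.63×10^-34·3.00×10^8)/1.672×10^-18 = 1.19×10^-7 m = 119 nm.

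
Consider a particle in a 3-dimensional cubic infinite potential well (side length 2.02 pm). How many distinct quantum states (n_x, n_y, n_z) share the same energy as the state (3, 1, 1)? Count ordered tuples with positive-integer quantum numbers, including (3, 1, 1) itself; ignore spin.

degeneracy = 3

The level has n_x² + n_y² + n_z² = 11. The ordered positive-integer solutions are (1, 1, 3), (1, 3, 1), (3, 1, 1).
That gives 3 states.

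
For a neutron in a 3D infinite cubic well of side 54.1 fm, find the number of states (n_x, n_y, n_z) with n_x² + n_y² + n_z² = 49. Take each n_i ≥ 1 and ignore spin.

The level has n_x² + n_y² + n_z² = 49. The ordered positive-integer solutions are (2, 3, 6), (2, 6, 3), (3, 2, 6), (3, 6, 2), (6, 2, 3), (6, 3, 2).
That gives 6 states.

degeneracy = 6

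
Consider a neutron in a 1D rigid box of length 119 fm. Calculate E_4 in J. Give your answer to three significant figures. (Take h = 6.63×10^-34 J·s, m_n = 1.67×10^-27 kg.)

For an infinite well E_n = n²h²/(8m_nL²), so E_1 = h²/(8m_nL²) = (6.63×10^-34)²/(8·1.67×10^-27·(1.19×10^-13 m)²) = 2.323×10^-15 J.
Then E_4 = 4²·E_1 = 16·2.323×10^-15 J = 3.72×10^-14 J.

E_4 = 3.72×10^-14 J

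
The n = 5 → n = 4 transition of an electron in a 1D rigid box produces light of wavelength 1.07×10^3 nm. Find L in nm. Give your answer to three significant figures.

L = 1.71 nm

The photon carries ΔE = hc/λ = 6.626×10^-34·2.998×10^8/1.07×10^-6 m = 1.857×10^-19 J.
Since ΔE = (5² − 4²)E_1, E_1 = 2.063×10^-20 J, and L = h/√(8m_eE_1) = 1.71×10^-9 m = 1.71 nm.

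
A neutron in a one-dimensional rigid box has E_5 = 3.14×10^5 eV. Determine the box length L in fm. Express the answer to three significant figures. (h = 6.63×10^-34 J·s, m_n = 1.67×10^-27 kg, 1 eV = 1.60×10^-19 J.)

L = 128 fm

From E_n = n²h²/(8m_nL²), L = n·h/√(8m_nE_n).
E_5 = 3.14×10^5 eV = 5.024×10^-14 J, so L = 5·6.63×10^-34/√(8·1.67×10^-27·5.024×10^-14) = 1.28×10^-13 m = 128 fm.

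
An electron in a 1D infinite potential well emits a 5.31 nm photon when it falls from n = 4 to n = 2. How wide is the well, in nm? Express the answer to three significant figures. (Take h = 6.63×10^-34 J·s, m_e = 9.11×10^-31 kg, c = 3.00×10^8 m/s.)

The photon carries ΔE = hc/λ = 6.63×10^-34·3.00×10^8/5.31×10^-9 m = 3.746×10^-17 J.
Since ΔE = (4² − 2²)E_1, E_1 = 3.122×10^-18 J, and L = h/√(8m_eE_1) = 1.39×10^-10 m = 0.139 nm.

L = 0.139 nm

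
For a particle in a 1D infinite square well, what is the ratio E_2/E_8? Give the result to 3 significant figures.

0.0625

E_n ∝ n², so E_2/E_8 = 2²/8² = 4/64 = 0.0625.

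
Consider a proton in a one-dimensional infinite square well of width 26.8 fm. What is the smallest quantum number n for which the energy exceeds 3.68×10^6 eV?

E_1 = h²/(8m_pL²) = 4.567×10^-14 J = 2.851×10^5 eV.
Need n² > 3.68×10^6/2.851×10^5 = 12.91, i.e. n > 3.593.
The smallest integer satisfying this is n = 4.

n = 4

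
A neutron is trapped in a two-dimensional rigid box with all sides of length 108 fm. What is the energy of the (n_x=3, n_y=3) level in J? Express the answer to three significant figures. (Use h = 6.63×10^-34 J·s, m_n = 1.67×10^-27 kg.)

E = 5.08×10^-14 J

For a 2D rectangular well E = (h²/8m_n)·Σ n_i²/L_i² = (6.63×10^-34)²/(8·1.67×10^-27) · [3²/(108 fm)² + 3²/(108 fm)²].
Evaluating gives E = 5.08×10^-14 J.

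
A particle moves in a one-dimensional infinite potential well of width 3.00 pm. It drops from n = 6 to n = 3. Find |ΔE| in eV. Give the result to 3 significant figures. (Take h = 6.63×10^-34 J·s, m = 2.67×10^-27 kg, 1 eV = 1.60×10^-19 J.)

E_1 = h²/(8mL²) = 2.287×10^-18 J.
|ΔE| = |6² − 3²|·E_1 = 27·2.287×10^-18 J = 6.175×10^-17 J = 386 eV.

|ΔE| = 386 eV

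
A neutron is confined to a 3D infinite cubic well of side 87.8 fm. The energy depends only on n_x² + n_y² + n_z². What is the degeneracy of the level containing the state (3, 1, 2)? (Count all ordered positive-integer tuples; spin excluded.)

The level has n_x² + n_y² + n_z² = 14. The ordered positive-integer solutions are (1, 2, 3), (1, 3, 2), (2, 1, 3), (2, 3, 1), (3, 1, 2), (3, 2, 1).
That gives 6 states.

degeneracy = 6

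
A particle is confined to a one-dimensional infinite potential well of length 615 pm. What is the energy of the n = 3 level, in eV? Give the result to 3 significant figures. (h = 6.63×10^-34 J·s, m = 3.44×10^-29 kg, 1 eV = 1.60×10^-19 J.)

For an infinite well E_n = n²h²/(8mL²), so E_1 = h²/(8mL²) = (6.63×10^-34)²/(8·3.44×10^-29·(6.15×10^-10 m)²) = 4.223×10^-21 J.
Then E_3 = 3²·E_1 = 9·4.223×10^-21 J = 3.801×10^-20 J.
Converting, E_3 = 3.801×10^-20 J / (1.60×10^-19 J/eV) = 0.238 eV.

E_3 = 0.238 eV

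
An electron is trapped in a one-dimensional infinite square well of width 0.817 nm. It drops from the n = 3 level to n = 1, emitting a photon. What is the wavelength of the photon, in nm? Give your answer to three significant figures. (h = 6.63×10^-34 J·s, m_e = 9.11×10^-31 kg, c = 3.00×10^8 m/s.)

E_1 = h²/(8m_eL²) = 9.036×10^-20 J, so ΔE = (3² − 1²)E_1 = 7.229×10^-19 J.
λ = hc/ΔE = (6.63×10^-34·3.00×10^8)/7.229×10^-19 = 2.75×10^-7 m = 275 nm.

λ = 275 nm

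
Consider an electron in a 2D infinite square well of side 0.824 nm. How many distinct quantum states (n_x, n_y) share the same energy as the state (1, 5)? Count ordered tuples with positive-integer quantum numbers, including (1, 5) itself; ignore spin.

The level has n_x² + n_y² = 26. The ordered positive-integer solutions are (1, 5), (5, 1).
That gives 2 states.

degeneracy = 2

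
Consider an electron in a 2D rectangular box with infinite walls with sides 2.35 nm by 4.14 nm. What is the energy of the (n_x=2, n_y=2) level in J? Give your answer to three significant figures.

For a 2D rectangular well E = (h²/8m_e)·Σ n_i²/L_i² = (6.626×10^-34)²/(8·9.109×10^-31) · [2²/(2.35 nm)² + 2²/(4.14 nm)²].
Evaluating gives E = 5.77×10^-20 J.

E = 5.77×10^-20 J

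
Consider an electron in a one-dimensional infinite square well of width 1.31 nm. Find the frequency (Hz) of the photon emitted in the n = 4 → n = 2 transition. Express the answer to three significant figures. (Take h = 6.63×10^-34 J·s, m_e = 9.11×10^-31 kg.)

f = 6.36×10^14 Hz

E_1 = h²/(8m_eL²) = 3.515×10^-20 J and ΔE = (4² − 2²)E_1 = 4.218×10^-19 J.
f = ΔE/h = 4.218×10^-19/6.63×10^-34 = 6.36×10^14 Hz.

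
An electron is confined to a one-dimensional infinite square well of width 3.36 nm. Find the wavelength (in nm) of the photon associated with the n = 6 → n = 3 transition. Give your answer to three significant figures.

λ = 1.38×10^3 nm

E_1 = h²/(8m_eL²) = 5.337×10^-21 J, so ΔE = (6² − 3²)E_1 = 1.441×10^-19 J.
λ = hc/ΔE = (6.626×10^-34·2.998×10^8)/1.441×10^-19 = 1.38×10^-6 m = 1.38×10^3 nm.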